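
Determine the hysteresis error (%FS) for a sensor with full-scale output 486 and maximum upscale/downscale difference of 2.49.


Hysteresis = (max difference / full scale) * 100%.
H = (2.49 / 486) * 100
H = 0.512 %FS

0.512 %FS


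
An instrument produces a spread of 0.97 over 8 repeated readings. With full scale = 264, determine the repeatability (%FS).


Repeatability = (spread / full scale) * 100%.
R = (0.97 / 264) * 100
R = 0.367 %FS

0.367 %FS


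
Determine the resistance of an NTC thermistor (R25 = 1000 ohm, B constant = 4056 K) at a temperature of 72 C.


NTC thermistor equation: Rt = R25 * exp(B * (1/T - 1/T25)).
T in Kelvin: 345.15 K, T25 = 298.15 K
1/T - 1/T25 = 1/345.15 - 1/298.15 = -0.00045673
B * (1/T - 1/T25) = 4056 * -0.00045673 = -1.8525
Rt = 1000 * exp(-1.8525) = 156.8 ohm

156.8 ohm


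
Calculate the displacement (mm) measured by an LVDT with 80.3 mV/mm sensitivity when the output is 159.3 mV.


Displacement = Vout / sensitivity.
d = 159.3 / 80.3
d = 1.984 mm

1.984 mm


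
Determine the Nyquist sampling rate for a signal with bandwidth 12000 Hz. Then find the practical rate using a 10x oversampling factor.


By Nyquist theorem, fs_min = 2 * fmax.
fs_min = 2 * 12000 = 24000 Hz
Practical rate = 10 * fs_min = 10 * 24000 = 240000 Hz

fs_min = 24000 Hz, fs_practical = 240000 Hz


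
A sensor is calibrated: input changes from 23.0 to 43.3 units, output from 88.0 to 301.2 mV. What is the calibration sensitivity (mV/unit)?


Sensitivity = (y2 - y1) / (x2 - x1).
S = (301.2 - 88.0) / (43.3 - 23.0)
S = 213.2 / 20.3
S = 10.5025 mV/unit

10.5025 mV/unit


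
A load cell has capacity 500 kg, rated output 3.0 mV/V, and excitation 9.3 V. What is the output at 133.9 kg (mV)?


Vout = rated_output * Vex * (load / capacity).
Vout = 3.0 * 9.3 * (133.9 / 500)
Vout = 3.0 * 9.3 * 0.2678
Vout = 7.472 mV

7.472 mV


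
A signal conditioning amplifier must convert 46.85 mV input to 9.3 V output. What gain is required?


Gain = Vout / Vin (converting to same units).
G = 9.3 V / 46.85 mV
G = 9300.0 mV / 46.85 mV
G = 198.51

198.51


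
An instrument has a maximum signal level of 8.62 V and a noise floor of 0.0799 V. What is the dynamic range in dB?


Dynamic range = 20 * log10(Vmax / Vnoise).
DR = 20 * log10(8.62 / 0.0799)
DR = 20 * log10(107.88)
DR = 40.66 dB

40.66 dB


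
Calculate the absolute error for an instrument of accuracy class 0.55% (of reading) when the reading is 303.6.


Absolute error = (accuracy% / 100) * reading.
Error = (0.55 / 100) * 303.6
Error = 0.0055 * 303.6
Error = 1.6698

1.6698


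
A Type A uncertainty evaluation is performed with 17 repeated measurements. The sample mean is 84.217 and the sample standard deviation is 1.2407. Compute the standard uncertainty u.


The standard uncertainty for Type A evaluation is u = s / sqrt(n).
u = 1.2407 / sqrt(17)
u = 1.2407 / 4.1231
u = 0.3009

0.3009


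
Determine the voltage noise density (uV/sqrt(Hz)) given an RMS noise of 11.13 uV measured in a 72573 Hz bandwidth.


Noise spectral density = Vrms / sqrt(BW).
NSD = 11.13 / sqrt(72573)
NSD = 11.13 / 269.3938
NSD = 0.0413 uV/sqrt(Hz)

0.0413 uV/sqrt(Hz)


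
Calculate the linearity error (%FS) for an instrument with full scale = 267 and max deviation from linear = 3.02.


Linearity error = (max deviation / full scale) * 100%.
Linearity = (3.02 / 267) * 100
Linearity = 1.131 %FS

1.131 %FS


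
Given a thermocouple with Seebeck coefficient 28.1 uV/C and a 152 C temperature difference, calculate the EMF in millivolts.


The thermocouple output V = sensitivity * dT.
V = 28.1 uV/C * 152 C
V = 4271.2 uV
V = 4.271 mV

4.271 mV


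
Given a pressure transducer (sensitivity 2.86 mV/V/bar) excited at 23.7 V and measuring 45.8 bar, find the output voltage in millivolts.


Output = sensitivity * Vex * P.
Vout = 2.86 * 23.7 * 45.8
Vout = 67.782 * 45.8
Vout = 3104.42 mV

3104.42 mV


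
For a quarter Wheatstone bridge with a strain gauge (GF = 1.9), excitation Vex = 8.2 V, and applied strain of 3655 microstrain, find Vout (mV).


Quarter bridge output: Vout = (GF * epsilon * Vex) / 4.
Vout = (1.9 * 3655e-6 * 8.2) / 4
Vout = 0.0569449 / 4 V
Vout = 0.01423622 V = 14.2362 mV

14.2362 mV


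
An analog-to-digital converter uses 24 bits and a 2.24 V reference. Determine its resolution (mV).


The resolution (LSB) of an ADC is Vref / 2^n.
LSB = 2.24 / 2^24
LSB = 2.24 / 16777216
LSB = 1.3e-07 V = 0.00013351 mV

0.00013351 mV


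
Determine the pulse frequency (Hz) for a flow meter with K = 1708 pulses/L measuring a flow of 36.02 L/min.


Frequency = K * Q / 60 (converting L/min to L/s).
f = 1708 * 36.02 / 60
f = 61522.16 / 60
f = 1025.37 Hz

1025.37 Hz


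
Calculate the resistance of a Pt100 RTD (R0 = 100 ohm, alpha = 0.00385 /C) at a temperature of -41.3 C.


The RTD equation: Rt = R0 * (1 + alpha * T).
Rt = 100 * (1 + 0.00385 * -41.3)
Rt = 100 * (1 + -0.159005)
Rt = 100 * 0.840995
Rt = 84.099 ohm

84.099 ohm


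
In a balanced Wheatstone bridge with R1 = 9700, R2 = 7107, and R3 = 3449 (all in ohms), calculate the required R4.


At balance: R1*R4 = R2*R3, so R4 = R2*R3/R1.
R4 = 7107 * 3449 / 9700
R4 = 24512043 / 9700
R4 = 2527.01 ohm

2527.01 ohm


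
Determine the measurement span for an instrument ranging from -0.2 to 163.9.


Span = upper range - lower range.
Span = 163.9 - (-0.2)
Span = 164.1

164.1


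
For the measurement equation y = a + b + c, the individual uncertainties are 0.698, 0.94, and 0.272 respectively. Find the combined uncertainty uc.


For a sum of independent quantities, uc = sqrt(u1^2 + u2^2 + u3^2).
uc = sqrt(0.698^2 + 0.94^2 + 0.272^2)
uc = sqrt(0.487204 + 0.8836 + 0.073984)
uc = 1.202

1.202


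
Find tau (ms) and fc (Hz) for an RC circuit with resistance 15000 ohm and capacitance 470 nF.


Time constant: tau = R * C.
tau = 15000 * 4.70e-07 = 0.00705 s
tau = 7.05 ms
Cutoff frequency: fc = 1 / (2*pi*R*C).
fc = 1 / (2*pi*0.00705) = 22.58 Hz

tau = 7.05 ms, fc = 22.58 Hz


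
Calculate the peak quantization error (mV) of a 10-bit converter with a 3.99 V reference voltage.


The maximum quantization error is +/- LSB/2.
LSB = Vref / 2^n = 3.99 / 1024 = 0.00389648 V
Max error = LSB / 2 = 0.00389648 / 2 = 0.00194824 V
Max error = 1.9482 mV

1.9482 mV


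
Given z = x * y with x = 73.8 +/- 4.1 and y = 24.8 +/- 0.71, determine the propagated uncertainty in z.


For a product z = x*y, the relative uncertainty is:
uz/z = sqrt((ux/x)^2 + (uy/y)^2)
Relative uncertainties: ux/x = 4.1/73.8 = 0.055556
uy/y = 0.71/24.8 = 0.028629
z = 73.8 * 24.8 = 1830.2
uz = 1830.2 * sqrt(0.055556^2 + 0.028629^2) = 114.387

114.387


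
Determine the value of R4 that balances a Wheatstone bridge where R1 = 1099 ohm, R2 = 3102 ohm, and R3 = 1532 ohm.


At balance: R1*R4 = R2*R3, so R4 = R2*R3/R1.
R4 = 3102 * 1532 / 1099
R4 = 4752264 / 1099
R4 = 4324.17 ohm

4324.17 ohm


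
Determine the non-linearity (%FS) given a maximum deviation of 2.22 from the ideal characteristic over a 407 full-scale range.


Linearity error = (max deviation / full scale) * 100%.
Linearity = (2.22 / 407) * 100
Linearity = 0.545 %FS

0.545 %FS


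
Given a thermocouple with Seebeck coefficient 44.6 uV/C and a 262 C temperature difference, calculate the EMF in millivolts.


The thermocouple output V = sensitivity * dT.
V = 44.6 uV/C * 262 C
V = 11685.2 uV
V = 11.685 mV

11.685 mV


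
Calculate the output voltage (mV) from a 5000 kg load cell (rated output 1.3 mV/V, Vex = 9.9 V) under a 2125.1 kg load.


Vout = rated_output * Vex * (load / capacity).
Vout = 1.3 * 9.9 * (2125.1 / 5000)
Vout = 1.3 * 9.9 * 0.42502
Vout = 5.47 mV

5.47 mV


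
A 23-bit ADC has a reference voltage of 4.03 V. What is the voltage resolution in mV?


The resolution (LSB) of an ADC is Vref / 2^n.
LSB = 4.03 / 2^23
LSB = 4.03 / 8388608
LSB = 4.8e-07 V = 0.00048041 mV

0.00048041 mV


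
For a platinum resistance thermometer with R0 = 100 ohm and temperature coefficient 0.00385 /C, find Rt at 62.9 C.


The RTD equation: Rt = R0 * (1 + alpha * T).
Rt = 100 * (1 + 0.00385 * 62.9)
Rt = 100 * (1 + 0.242165)
Rt = 100 * 1.242165
Rt = 124.216 ohm

124.216 ohm


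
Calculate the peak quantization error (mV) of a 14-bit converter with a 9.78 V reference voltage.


The maximum quantization error is +/- LSB/2.
LSB = Vref / 2^n = 9.78 / 16384 = 0.00059692 V
Max error = LSB / 2 = 0.00059692 / 2 = 0.00029846 V
Max error = 0.2985 mV

0.2985 mV


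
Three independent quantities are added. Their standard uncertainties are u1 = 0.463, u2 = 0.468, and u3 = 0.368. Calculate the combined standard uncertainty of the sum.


For a sum of independent quantities, uc = sqrt(u1^2 + u2^2 + u3^2).
uc = sqrt(0.463^2 + 0.468^2 + 0.368^2)
uc = sqrt(0.214369 + 0.219024 + 0.135424)
uc = 0.7542

0.7542


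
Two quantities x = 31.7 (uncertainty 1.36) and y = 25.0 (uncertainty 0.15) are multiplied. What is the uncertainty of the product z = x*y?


For a product z = x*y, the relative uncertainty is:
uz/z = sqrt((ux/x)^2 + (uy/y)^2)
Relative uncertainties: ux/x = 1.36/31.7 = 0.042902
uy/y = 0.15/25.0 = 0.006
z = 31.7 * 25.0 = 792.5
uz = 792.5 * sqrt(0.042902^2 + 0.006^2) = 34.331

34.331


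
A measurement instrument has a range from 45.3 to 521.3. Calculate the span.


Span = upper range - lower range.
Span = 521.3 - (45.3)
Span = 476.0

476.0


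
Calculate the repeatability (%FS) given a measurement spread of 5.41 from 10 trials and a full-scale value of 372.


Repeatability = (spread / full scale) * 100%.
R = (5.41 / 372) * 100
R = 1.454 %FS

1.454 %FS


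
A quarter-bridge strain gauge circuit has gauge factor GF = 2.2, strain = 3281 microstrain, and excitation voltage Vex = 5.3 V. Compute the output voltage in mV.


Quarter bridge output: Vout = (GF * epsilon * Vex) / 4.
Vout = (2.2 * 3281e-6 * 5.3) / 4
Vout = 0.03825646 / 4 V
Vout = 0.00956411 V = 9.5641 mV

9.5641 mV


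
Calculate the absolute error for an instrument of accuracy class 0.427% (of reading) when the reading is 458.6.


Absolute error = (accuracy% / 100) * reading.
Error = (0.427 / 100) * 458.6
Error = 0.00427 * 458.6
Error = 1.9582

1.9582


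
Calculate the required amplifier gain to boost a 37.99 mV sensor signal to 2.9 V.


Gain = Vout / Vin (converting to same units).
G = 2.9 V / 37.99 mV
G = 2900.0 mV / 37.99 mV
G = 76.34

76.34


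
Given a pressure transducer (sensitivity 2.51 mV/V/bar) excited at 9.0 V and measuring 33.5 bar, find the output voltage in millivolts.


Output = sensitivity * Vex * P.
Vout = 2.51 * 9.0 * 33.5
Vout = 22.59 * 33.5
Vout = 756.76 mV

756.76 mV


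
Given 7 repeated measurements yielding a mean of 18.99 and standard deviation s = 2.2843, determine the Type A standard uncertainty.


The standard uncertainty for Type A evaluation is u = s / sqrt(n).
u = 2.2843 / sqrt(7)
u = 2.2843 / 2.6458
u = 0.8634

0.8634


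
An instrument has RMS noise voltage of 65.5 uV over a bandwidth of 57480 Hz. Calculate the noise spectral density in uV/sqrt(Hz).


Noise spectral density = Vrms / sqrt(BW).
NSD = 65.5 / sqrt(57480)
NSD = 65.5 / 239.7499
NSD = 0.2732 uV/sqrt(Hz)

0.2732 uV/sqrt(Hz)


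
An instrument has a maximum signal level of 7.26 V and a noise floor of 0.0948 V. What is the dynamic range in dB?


Dynamic range = 20 * log10(Vmax / Vnoise).
DR = 20 * log10(7.26 / 0.0948)
DR = 20 * log10(76.58)
DR = 37.68 dB

37.68 dB


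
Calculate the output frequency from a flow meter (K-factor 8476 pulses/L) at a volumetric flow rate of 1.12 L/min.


Frequency = K * Q / 60 (converting L/min to L/s).
f = 8476 * 1.12 / 60
f = 9493.12 / 60
f = 158.22 Hz

158.22 Hz


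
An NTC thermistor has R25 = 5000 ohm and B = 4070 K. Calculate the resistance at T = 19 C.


NTC thermistor equation: Rt = R25 * exp(B * (1/T - 1/T25)).
T in Kelvin: 292.15 K, T25 = 298.15 K
1/T - 1/T25 = 1/292.15 - 1/298.15 = 6.888e-05
B * (1/T - 1/T25) = 4070 * 6.888e-05 = 0.2804
Rt = 5000 * exp(0.2804) = 6618.0 ohm

6618.0 ohm


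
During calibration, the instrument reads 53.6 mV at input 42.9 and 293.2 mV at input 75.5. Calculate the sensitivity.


Sensitivity = (y2 - y1) / (x2 - x1).
S = (293.2 - 53.6) / (75.5 - 42.9)
S = 239.6 / 32.6
S = 7.3497 mV/unit

7.3497 mV/unit


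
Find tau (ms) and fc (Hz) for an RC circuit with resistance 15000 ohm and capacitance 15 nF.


Time constant: tau = R * C.
tau = 15000 * 1.50e-08 = 0.000225 s
tau = 0.225 ms
Cutoff frequency: fc = 1 / (2*pi*R*C).
fc = 1 / (2*pi*0.000225) = 707.36 Hz

tau = 0.225 ms, fc = 707.36 Hz


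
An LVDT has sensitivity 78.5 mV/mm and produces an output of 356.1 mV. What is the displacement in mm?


Displacement = Vout / sensitivity.
d = 356.1 / 78.5
d = 4.536 mm

4.536 mm


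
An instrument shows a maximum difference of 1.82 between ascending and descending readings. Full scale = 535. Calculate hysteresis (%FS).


Hysteresis = (max difference / full scale) * 100%.
H = (1.82 / 535) * 100
H = 0.34 %FS

0.34 %FS


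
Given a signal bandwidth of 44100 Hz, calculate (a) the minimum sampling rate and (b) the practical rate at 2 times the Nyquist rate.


By Nyquist theorem, fs_min = 2 * fmax.
fs_min = 2 * 44100 = 88200 Hz
Practical rate = 2 * fs_min = 2 * 88200 = 176400 Hz

fs_min = 88200 Hz, fs_practical = 176400 Hz


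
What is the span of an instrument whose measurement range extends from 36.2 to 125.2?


Span = upper range - lower range.
Span = 125.2 - (36.2)
Span = 89.0

89.0


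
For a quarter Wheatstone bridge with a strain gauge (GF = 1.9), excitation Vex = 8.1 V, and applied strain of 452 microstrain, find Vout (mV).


Quarter bridge output: Vout = (GF * epsilon * Vex) / 4.
Vout = (1.9 * 452e-6 * 8.1) / 4
Vout = 0.00695628 / 4 V
Vout = 0.00173907 V = 1.7391 mV

1.7391 mV


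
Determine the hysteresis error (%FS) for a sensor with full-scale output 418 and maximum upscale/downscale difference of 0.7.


Hysteresis = (max difference / full scale) * 100%.
H = (0.7 / 418) * 100
H = 0.167 %FS

0.167 %FS


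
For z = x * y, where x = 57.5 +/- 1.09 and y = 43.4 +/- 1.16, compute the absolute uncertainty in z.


For a product z = x*y, the relative uncertainty is:
uz/z = sqrt((ux/x)^2 + (uy/y)^2)
Relative uncertainties: ux/x = 1.09/57.5 = 0.018957
uy/y = 1.16/43.4 = 0.026728
z = 57.5 * 43.4 = 2495.5
uz = 2495.5 * sqrt(0.018957^2 + 0.026728^2) = 81.773

81.773


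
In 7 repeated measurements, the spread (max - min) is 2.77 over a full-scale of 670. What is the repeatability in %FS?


Repeatability = (spread / full scale) * 100%.
R = (2.77 / 670) * 100
R = 0.413 %FS

0.413 %FS


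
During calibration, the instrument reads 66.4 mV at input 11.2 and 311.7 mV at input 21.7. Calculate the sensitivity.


Sensitivity = (y2 - y1) / (x2 - x1).
S = (311.7 - 66.4) / (21.7 - 11.2)
S = 245.3 / 10.5
S = 23.3619 mV/unit

23.3619 mV/unit


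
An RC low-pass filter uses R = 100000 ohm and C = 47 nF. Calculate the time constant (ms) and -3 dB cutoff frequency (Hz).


Time constant: tau = R * C.
tau = 100000 * 4.70e-08 = 0.0047 s
tau = 4.7 ms
Cutoff frequency: fc = 1 / (2*pi*R*C).
fc = 1 / (2*pi*0.0047) = 33.86 Hz

tau = 4.7 ms, fc = 33.86 Hz


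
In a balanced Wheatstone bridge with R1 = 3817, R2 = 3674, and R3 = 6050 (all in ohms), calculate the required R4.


At balance: R1*R4 = R2*R3, so R4 = R2*R3/R1.
R4 = 3674 * 6050 / 3817
R4 = 22227700 / 3817
R4 = 5823.34 ohm

5823.34 ohm


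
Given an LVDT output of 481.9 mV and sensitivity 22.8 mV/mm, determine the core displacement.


Displacement = Vout / sensitivity.
d = 481.9 / 22.8
d = 21.136 mm

21.136 mm


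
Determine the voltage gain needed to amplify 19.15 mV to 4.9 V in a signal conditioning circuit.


Gain = Vout / Vin (converting to same units).
G = 4.9 V / 19.15 mV
G = 4900.0 mV / 19.15 mV
G = 255.87

255.87


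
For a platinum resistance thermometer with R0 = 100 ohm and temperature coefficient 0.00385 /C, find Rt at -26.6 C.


The RTD equation: Rt = R0 * (1 + alpha * T).
Rt = 100 * (1 + 0.00385 * -26.6)
Rt = 100 * (1 + -0.10241)
Rt = 100 * 0.89759
Rt = 89.759 ohm

89.759 ohm


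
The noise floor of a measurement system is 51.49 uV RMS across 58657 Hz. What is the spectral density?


Noise spectral density = Vrms / sqrt(BW).
NSD = 51.49 / sqrt(58657)
NSD = 51.49 / 242.1921
NSD = 0.2126 uV/sqrt(Hz)

0.2126 uV/sqrt(Hz)


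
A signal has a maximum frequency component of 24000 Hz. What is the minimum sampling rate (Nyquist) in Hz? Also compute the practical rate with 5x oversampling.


By Nyquist theorem, fs_min = 2 * fmax.
fs_min = 2 * 24000 = 48000 Hz
Practical rate = 5 * fs_min = 5 * 48000 = 240000 Hz

fs_min = 48000 Hz, fs_practical = 240000 Hz


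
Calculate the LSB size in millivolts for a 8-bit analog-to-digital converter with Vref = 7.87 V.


The resolution (LSB) of an ADC is Vref / 2^n.
LSB = 7.87 / 2^8
LSB = 7.87 / 256
LSB = 0.03074219 V = 30.7421875 mV

30.7421875 mV


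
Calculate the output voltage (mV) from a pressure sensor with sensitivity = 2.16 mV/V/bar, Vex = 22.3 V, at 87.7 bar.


Output = sensitivity * Vex * P.
Vout = 2.16 * 22.3 * 87.7
Vout = 48.168 * 87.7
Vout = 4224.33 mV

4224.33 mV


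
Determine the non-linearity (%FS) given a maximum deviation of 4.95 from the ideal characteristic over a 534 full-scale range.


Linearity error = (max deviation / full scale) * 100%.
Linearity = (4.95 / 534) * 100
Linearity = 0.927 %FS

0.927 %FS


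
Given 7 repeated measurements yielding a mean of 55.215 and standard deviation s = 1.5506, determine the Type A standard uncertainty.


The standard uncertainty for Type A evaluation is u = s / sqrt(n).
u = 1.5506 / sqrt(7)
u = 1.5506 / 2.6458
u = 0.5861

0.5861


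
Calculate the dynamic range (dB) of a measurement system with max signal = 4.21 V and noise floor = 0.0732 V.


Dynamic range = 20 * log10(Vmax / Vnoise).
DR = 20 * log10(4.21 / 0.0732)
DR = 20 * log10(57.51)
DR = 35.2 dB

35.2 dB


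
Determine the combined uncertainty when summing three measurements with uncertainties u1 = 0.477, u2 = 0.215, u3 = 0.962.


For a sum of independent quantities, uc = sqrt(u1^2 + u2^2 + u3^2).
uc = sqrt(0.477^2 + 0.215^2 + 0.962^2)
uc = sqrt(0.227529 + 0.046225 + 0.925444)
uc = 1.0951

1.0951


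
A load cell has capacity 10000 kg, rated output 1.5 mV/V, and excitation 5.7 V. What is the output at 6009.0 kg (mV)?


Vout = rated_output * Vex * (load / capacity).
Vout = 1.5 * 5.7 * (6009.0 / 10000)
Vout = 1.5 * 5.7 * 0.6009
Vout = 5.138 mV

5.138 mV


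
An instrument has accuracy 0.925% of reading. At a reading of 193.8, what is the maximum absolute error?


Absolute error = (accuracy% / 100) * reading.
Error = (0.925 / 100) * 193.8
Error = 0.00925 * 193.8
Error = 1.7927

1.7927


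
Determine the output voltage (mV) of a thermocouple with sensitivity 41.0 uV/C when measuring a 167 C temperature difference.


The thermocouple output V = sensitivity * dT.
V = 41.0 uV/C * 167 C
V = 6847.0 uV
V = 6.847 mV

6.847 mV


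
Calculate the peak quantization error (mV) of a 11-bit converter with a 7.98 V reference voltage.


The maximum quantization error is +/- LSB/2.
LSB = Vref / 2^n = 7.98 / 2048 = 0.00389648 V
Max error = LSB / 2 = 0.00389648 / 2 = 0.00194824 V
Max error = 1.9482 mV

1.9482 mV


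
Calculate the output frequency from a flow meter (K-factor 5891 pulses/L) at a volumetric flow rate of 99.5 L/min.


Frequency = K * Q / 60 (converting L/min to L/s).
f = 5891 * 99.5 / 60
f = 586154.5 / 60
f = 9769.24 Hz

9769.24 Hz


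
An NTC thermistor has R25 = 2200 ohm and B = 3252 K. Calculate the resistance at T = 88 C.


NTC thermistor equation: Rt = R25 * exp(B * (1/T - 1/T25)).
T in Kelvin: 361.15 K, T25 = 298.15 K
1/T - 1/T25 = 1/361.15 - 1/298.15 = -0.00058508
B * (1/T - 1/T25) = 3252 * -0.00058508 = -1.9027
Rt = 2200 * exp(-1.9027) = 328.2 ohm

328.2 ohm


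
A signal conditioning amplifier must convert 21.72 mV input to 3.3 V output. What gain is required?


Gain = Vout / Vin (converting to same units).
G = 3.3 V / 21.72 mV
G = 3300.0 mV / 21.72 mV
G = 151.93

151.93


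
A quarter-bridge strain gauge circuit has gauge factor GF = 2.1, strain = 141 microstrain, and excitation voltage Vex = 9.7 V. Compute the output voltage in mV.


Quarter bridge output: Vout = (GF * epsilon * Vex) / 4.
Vout = (2.1 * 141e-6 * 9.7) / 4
Vout = 0.00287217 / 4 V
Vout = 0.00071804 V = 0.718 mV

0.718 mV


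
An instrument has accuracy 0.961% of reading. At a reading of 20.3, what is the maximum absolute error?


Absolute error = (accuracy% / 100) * reading.
Error = (0.961 / 100) * 20.3
Error = 0.00961 * 20.3
Error = 0.1951

0.1951


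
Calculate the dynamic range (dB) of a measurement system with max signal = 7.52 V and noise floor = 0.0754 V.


Dynamic range = 20 * log10(Vmax / Vnoise).
DR = 20 * log10(7.52 / 0.0754)
DR = 20 * log10(99.73)
DR = 39.98 dB

39.98 dB


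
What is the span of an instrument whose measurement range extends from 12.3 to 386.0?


Span = upper range - lower range.
Span = 386.0 - (12.3)
Span = 373.7

373.7


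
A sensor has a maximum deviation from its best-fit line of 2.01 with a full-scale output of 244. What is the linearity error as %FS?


Linearity error = (max deviation / full scale) * 100%.
Linearity = (2.01 / 244) * 100
Linearity = 0.824 %FS

0.824 %FS


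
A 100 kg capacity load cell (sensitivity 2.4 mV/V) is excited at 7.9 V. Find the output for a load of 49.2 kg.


Vout = rated_output * Vex * (load / capacity).
Vout = 2.4 * 7.9 * (49.2 / 100)
Vout = 2.4 * 7.9 * 0.492
Vout = 9.328 mV

9.328 mV


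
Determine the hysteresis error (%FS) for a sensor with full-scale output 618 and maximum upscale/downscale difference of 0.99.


Hysteresis = (max difference / full scale) * 100%.
H = (0.99 / 618) * 100
H = 0.16 %FS

0.16 %FS


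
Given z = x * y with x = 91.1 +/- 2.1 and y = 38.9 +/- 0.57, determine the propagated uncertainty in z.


For a product z = x*y, the relative uncertainty is:
uz/z = sqrt((ux/x)^2 + (uy/y)^2)
Relative uncertainties: ux/x = 2.1/91.1 = 0.023052
uy/y = 0.57/38.9 = 0.014653
z = 91.1 * 38.9 = 3543.8
uz = 3543.8 * sqrt(0.023052^2 + 0.014653^2) = 96.797

96.797


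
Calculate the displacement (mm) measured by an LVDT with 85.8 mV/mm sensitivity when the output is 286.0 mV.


Displacement = Vout / sensitivity.
d = 286.0 / 85.8
d = 3.333 mm

3.333 mm


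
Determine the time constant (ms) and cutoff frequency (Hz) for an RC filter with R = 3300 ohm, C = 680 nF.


Time constant: tau = R * C.
tau = 3300 * 6.80e-07 = 0.002244 s
tau = 2.244 ms
Cutoff frequency: fc = 1 / (2*pi*R*C).
fc = 1 / (2*pi*0.002244) = 70.92 Hz

tau = 2.244 ms, fc = 70.92 Hz


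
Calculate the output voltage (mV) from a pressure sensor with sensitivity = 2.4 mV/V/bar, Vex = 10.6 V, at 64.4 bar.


Output = sensitivity * Vex * P.
Vout = 2.4 * 10.6 * 64.4
Vout = 25.44 * 64.4
Vout = 1638.34 mV

1638.34 mV


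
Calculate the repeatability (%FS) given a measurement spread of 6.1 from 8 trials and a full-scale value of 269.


Repeatability = (spread / full scale) * 100%.
R = (6.1 / 269) * 100
R = 2.268 %FS

2.268 %FS


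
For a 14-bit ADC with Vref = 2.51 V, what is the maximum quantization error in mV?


The maximum quantization error is +/- LSB/2.
LSB = Vref / 2^n = 2.51 / 16384 = 0.0001532 V
Max error = LSB / 2 = 0.0001532 / 2 = 7.66e-05 V
Max error = 0.0766 mV

0.0766 mV


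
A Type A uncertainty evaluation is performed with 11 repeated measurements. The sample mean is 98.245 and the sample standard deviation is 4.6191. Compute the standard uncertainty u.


The standard uncertainty for Type A evaluation is u = s / sqrt(n).
u = 4.6191 / sqrt(11)
u = 4.6191 / 3.3166
u = 1.3927

1.3927


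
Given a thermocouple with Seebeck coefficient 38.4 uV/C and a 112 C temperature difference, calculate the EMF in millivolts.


The thermocouple output V = sensitivity * dT.
V = 38.4 uV/C * 112 C
V = 4300.8 uV
V = 4.301 mV

4.301 mV


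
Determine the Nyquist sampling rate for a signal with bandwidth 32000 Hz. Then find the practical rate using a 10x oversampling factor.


By Nyquist theorem, fs_min = 2 * fmax.
fs_min = 2 * 32000 = 64000 Hz
Practical rate = 10 * fs_min = 10 * 64000 = 640000 Hz

fs_min = 64000 Hz, fs_practical = 640000 Hz


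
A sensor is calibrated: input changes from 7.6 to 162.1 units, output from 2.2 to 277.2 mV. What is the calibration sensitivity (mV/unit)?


Sensitivity = (y2 - y1) / (x2 - x1).
S = (277.2 - 2.2) / (162.1 - 7.6)
S = 275.0 / 154.5
S = 1.7799 mV/unit

1.7799 mV/unit


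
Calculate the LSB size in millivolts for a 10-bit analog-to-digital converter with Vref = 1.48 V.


The resolution (LSB) of an ADC is Vref / 2^n.
LSB = 1.48 / 2^10
LSB = 1.48 / 1024
LSB = 0.00144531 V = 1.4453125 mV

1.4453125 mV


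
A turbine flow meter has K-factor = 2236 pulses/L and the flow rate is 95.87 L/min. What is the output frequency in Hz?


Frequency = K * Q / 60 (converting L/min to L/s).
f = 2236 * 95.87 / 60
f = 214365.32 / 60
f = 3572.76 Hz

3572.76 Hz


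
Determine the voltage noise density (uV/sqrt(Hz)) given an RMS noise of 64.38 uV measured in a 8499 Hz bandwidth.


Noise spectral density = Vrms / sqrt(BW).
NSD = 64.38 / sqrt(8499)
NSD = 64.38 / 92.19
NSD = 0.6983 uV/sqrt(Hz)

0.6983 uV/sqrt(Hz)


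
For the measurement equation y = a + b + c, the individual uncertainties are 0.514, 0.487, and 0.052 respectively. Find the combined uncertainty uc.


For a sum of independent quantities, uc = sqrt(u1^2 + u2^2 + u3^2).
uc = sqrt(0.514^2 + 0.487^2 + 0.052^2)
uc = sqrt(0.264196 + 0.237169 + 0.002704)
uc = 0.71

0.71


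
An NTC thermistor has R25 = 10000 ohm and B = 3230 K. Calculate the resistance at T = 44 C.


NTC thermistor equation: Rt = R25 * exp(B * (1/T - 1/T25)).
T in Kelvin: 317.15 K, T25 = 298.15 K
1/T - 1/T25 = 1/317.15 - 1/298.15 = -0.00020093
B * (1/T - 1/T25) = 3230 * -0.00020093 = -0.649
Rt = 10000 * exp(-0.649) = 5225.6 ohm

5225.6 ohm


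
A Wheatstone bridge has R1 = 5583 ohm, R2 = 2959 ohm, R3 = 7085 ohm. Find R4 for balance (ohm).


At balance: R1*R4 = R2*R3, so R4 = R2*R3/R1.
R4 = 2959 * 7085 / 5583
R4 = 20964515 / 5583
R4 = 3755.06 ohm

3755.06 ohm


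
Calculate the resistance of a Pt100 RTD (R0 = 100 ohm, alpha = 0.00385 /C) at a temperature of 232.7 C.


The RTD equation: Rt = R0 * (1 + alpha * T).
Rt = 100 * (1 + 0.00385 * 232.7)
Rt = 100 * (1 + 0.895895)
Rt = 100 * 1.895895
Rt = 189.589 ohm

189.589 ohm


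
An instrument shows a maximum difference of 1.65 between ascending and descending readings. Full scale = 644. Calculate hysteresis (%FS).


Hysteresis = (max difference / full scale) * 100%.
H = (1.65 / 644) * 100
H = 0.256 %FS

0.256 %FS


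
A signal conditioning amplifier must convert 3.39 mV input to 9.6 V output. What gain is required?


Gain = Vout / Vin (converting to same units).
G = 9.6 V / 3.39 mV
G = 9600.0 mV / 3.39 mV
G = 2831.86

2831.86


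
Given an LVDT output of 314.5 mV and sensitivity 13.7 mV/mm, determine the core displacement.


Displacement = Vout / sensitivity.
d = 314.5 / 13.7
d = 22.956 mm

22.956 mm


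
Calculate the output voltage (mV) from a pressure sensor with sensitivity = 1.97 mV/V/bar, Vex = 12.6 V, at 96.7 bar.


Output = sensitivity * Vex * P.
Vout = 1.97 * 12.6 * 96.7
Vout = 24.822 * 96.7
Vout = 2400.29 mV

2400.29 mV


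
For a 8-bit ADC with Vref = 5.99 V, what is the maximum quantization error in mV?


The maximum quantization error is +/- LSB/2.
LSB = Vref / 2^n = 5.99 / 256 = 0.02339844 V
Max error = LSB / 2 = 0.02339844 / 2 = 0.01169922 V
Max error = 11.6992 mV

11.6992 mV


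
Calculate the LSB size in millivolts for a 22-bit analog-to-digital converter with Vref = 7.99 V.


The resolution (LSB) of an ADC is Vref / 2^n.
LSB = 7.99 / 2^22
LSB = 7.99 / 4194304
LSB = 1.9e-06 V = 0.00190496 mV

0.00190496 mV


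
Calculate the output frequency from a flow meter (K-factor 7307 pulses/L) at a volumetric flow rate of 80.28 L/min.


Frequency = K * Q / 60 (converting L/min to L/s).
f = 7307 * 80.28 / 60
f = 586605.96 / 60
f = 9776.77 Hz

9776.77 Hz


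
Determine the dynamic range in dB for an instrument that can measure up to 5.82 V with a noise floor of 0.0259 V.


Dynamic range = 20 * log10(Vmax / Vnoise).
DR = 20 * log10(5.82 / 0.0259)
DR = 20 * log10(224.71)
DR = 47.03 dB

47.03 dB


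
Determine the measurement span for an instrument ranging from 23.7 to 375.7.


Span = upper range - lower range.
Span = 375.7 - (23.7)
Span = 352.0

352.0


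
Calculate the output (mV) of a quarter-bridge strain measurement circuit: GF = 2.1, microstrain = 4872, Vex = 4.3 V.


Quarter bridge output: Vout = (GF * epsilon * Vex) / 4.
Vout = (2.1 * 4872e-6 * 4.3) / 4
Vout = 0.04399416 / 4 V
Vout = 0.01099854 V = 10.9985 mV

10.9985 mV


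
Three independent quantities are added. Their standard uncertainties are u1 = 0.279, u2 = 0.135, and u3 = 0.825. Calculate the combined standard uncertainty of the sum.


For a sum of independent quantities, uc = sqrt(u1^2 + u2^2 + u3^2).
uc = sqrt(0.279^2 + 0.135^2 + 0.825^2)
uc = sqrt(0.077841 + 0.018225 + 0.680625)
uc = 0.8813

0.8813


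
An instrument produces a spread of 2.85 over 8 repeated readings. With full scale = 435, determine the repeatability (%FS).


Repeatability = (spread / full scale) * 100%.
R = (2.85 / 435) * 100
R = 0.655 %FS

0.655 %FS


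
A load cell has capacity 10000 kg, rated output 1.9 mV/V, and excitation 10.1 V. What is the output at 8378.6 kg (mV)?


Vout = rated_output * Vex * (load / capacity).
Vout = 1.9 * 10.1 * (8378.6 / 10000)
Vout = 1.9 * 10.1 * 0.83786
Vout = 16.079 mV

16.079 mV


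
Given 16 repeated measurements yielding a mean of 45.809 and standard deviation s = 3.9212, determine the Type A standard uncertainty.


The standard uncertainty for Type A evaluation is u = s / sqrt(n).
u = 3.9212 / sqrt(16)
u = 3.9212 / 4.0
u = 0.9803

0.9803


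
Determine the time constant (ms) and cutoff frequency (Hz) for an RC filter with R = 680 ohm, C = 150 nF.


Time constant: tau = R * C.
tau = 680 * 1.50e-07 = 0.000102 s
tau = 0.102 ms
Cutoff frequency: fc = 1 / (2*pi*R*C).
fc = 1 / (2*pi*0.000102) = 1560.34 Hz

tau = 0.102 ms, fc = 1560.34 Hz


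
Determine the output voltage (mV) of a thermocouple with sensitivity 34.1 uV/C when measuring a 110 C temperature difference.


The thermocouple output V = sensitivity * dT.
V = 34.1 uV/C * 110 C
V = 3751.0 uV
V = 3.751 mV

3.751 mV


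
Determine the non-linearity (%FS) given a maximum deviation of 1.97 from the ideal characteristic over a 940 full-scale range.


Linearity error = (max deviation / full scale) * 100%.
Linearity = (1.97 / 940) * 100
Linearity = 0.21 %FS

0.21 %FS


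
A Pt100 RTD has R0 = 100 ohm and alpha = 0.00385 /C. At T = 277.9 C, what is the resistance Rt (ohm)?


The RTD equation: Rt = R0 * (1 + alpha * T).
Rt = 100 * (1 + 0.00385 * 277.9)
Rt = 100 * (1 + 1.069915)
Rt = 100 * 2.069915
Rt = 206.992 ohm

206.992 ohm


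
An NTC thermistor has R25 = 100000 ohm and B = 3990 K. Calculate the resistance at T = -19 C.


NTC thermistor equation: Rt = R25 * exp(B * (1/T - 1/T25)).
T in Kelvin: 254.15 K, T25 = 298.15 K
1/T - 1/T25 = 1/254.15 - 1/298.15 = 0.00058067
B * (1/T - 1/T25) = 3990 * 0.00058067 = 2.3169
Rt = 100000 * exp(2.3169) = 1014381.9 ohm

1014381.9 ohm


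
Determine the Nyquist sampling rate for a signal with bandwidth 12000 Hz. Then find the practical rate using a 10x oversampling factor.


By Nyquist theorem, fs_min = 2 * fmax.
fs_min = 2 * 12000 = 24000 Hz
Practical rate = 10 * fs_min = 10 * 24000 = 240000 Hz

fs_min = 24000 Hz, fs_practical = 240000 Hz


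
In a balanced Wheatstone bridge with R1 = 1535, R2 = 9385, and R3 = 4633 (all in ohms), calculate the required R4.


At balance: R1*R4 = R2*R3, so R4 = R2*R3/R1.
R4 = 9385 * 4633 / 1535
R4 = 43480705 / 1535
R4 = 28326.19 ohm

28326.19 ohm


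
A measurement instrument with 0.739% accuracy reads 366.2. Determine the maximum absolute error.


Absolute error = (accuracy% / 100) * reading.
Error = (0.739 / 100) * 366.2
Error = 0.00739 * 366.2
Error = 2.7062

2.7062


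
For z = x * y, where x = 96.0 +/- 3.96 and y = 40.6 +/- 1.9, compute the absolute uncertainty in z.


For a product z = x*y, the relative uncertainty is:
uz/z = sqrt((ux/x)^2 + (uy/y)^2)
Relative uncertainties: ux/x = 3.96/96.0 = 0.04125
uy/y = 1.9/40.6 = 0.046798
z = 96.0 * 40.6 = 3897.6
uz = 3897.6 * sqrt(0.04125^2 + 0.046798^2) = 243.143

243.143


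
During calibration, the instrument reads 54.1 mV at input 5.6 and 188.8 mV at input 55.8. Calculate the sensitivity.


Sensitivity = (y2 - y1) / (x2 - x1).
S = (188.8 - 54.1) / (55.8 - 5.6)
S = 134.7 / 50.2
S = 2.6833 mV/unit

2.6833 mV/unit


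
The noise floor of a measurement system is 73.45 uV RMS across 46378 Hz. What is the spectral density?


Noise spectral density = Vrms / sqrt(BW).
NSD = 73.45 / sqrt(46378)
NSD = 73.45 / 215.3555
NSD = 0.3411 uV/sqrt(Hz)

0.3411 uV/sqrt(Hz)


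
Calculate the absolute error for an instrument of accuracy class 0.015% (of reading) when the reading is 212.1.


Absolute error = (accuracy% / 100) * reading.
Error = (0.015 / 100) * 212.1
Error = 0.00015 * 212.1
Error = 0.0318

0.0318


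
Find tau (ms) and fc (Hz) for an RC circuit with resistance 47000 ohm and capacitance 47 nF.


Time constant: tau = R * C.
tau = 47000 * 4.70e-08 = 0.002209 s
tau = 2.209 ms
Cutoff frequency: fc = 1 / (2*pi*R*C).
fc = 1 / (2*pi*0.002209) = 72.05 Hz

tau = 2.209 ms, fc = 72.05 Hz


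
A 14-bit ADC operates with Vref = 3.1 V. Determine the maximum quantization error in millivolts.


The maximum quantization error is +/- LSB/2.
LSB = Vref / 2^n = 3.1 / 16384 = 0.00018921 V
Max error = LSB / 2 = 0.00018921 / 2 = 9.46e-05 V
Max error = 0.0946 mV

0.0946 mV


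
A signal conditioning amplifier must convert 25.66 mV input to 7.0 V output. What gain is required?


Gain = Vout / Vin (converting to same units).
G = 7.0 V / 25.66 mV
G = 7000.0 mV / 25.66 mV
G = 272.8

272.8


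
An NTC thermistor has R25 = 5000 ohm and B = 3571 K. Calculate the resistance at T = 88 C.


NTC thermistor equation: Rt = R25 * exp(B * (1/T - 1/T25)).
T in Kelvin: 361.15 K, T25 = 298.15 K
1/T - 1/T25 = 1/361.15 - 1/298.15 = -0.00058508
B * (1/T - 1/T25) = 3571 * -0.00058508 = -2.0893
Rt = 5000 * exp(-2.0893) = 618.8 ohm

618.8 ohm


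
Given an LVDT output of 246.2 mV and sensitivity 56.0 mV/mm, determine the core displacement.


Displacement = Vout / sensitivity.
d = 246.2 / 56.0
d = 4.396 mm

4.396 mm


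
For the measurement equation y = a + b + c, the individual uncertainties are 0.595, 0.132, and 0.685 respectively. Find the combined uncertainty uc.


For a sum of independent quantities, uc = sqrt(u1^2 + u2^2 + u3^2).
uc = sqrt(0.595^2 + 0.132^2 + 0.685^2)
uc = sqrt(0.354025 + 0.017424 + 0.469225)
uc = 0.9169

0.9169


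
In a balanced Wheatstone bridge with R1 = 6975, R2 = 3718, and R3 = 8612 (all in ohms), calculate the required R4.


At balance: R1*R4 = R2*R3, so R4 = R2*R3/R1.
R4 = 3718 * 8612 / 6975
R4 = 32019416 / 6975
R4 = 4590.6 ohm

4590.6 ohm


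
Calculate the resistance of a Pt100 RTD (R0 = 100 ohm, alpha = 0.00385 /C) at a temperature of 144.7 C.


The RTD equation: Rt = R0 * (1 + alpha * T).
Rt = 100 * (1 + 0.00385 * 144.7)
Rt = 100 * (1 + 0.557095)
Rt = 100 * 1.557095
Rt = 155.709 ohm

155.709 ohm


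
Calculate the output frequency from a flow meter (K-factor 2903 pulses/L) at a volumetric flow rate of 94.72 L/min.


Frequency = K * Q / 60 (converting L/min to L/s).
f = 2903 * 94.72 / 60
f = 274972.16 / 60
f = 4582.87 Hz

4582.87 Hz


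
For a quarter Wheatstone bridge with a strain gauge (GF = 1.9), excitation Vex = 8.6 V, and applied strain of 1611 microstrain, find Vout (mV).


Quarter bridge output: Vout = (GF * epsilon * Vex) / 4.
Vout = (1.9 * 1611e-6 * 8.6) / 4
Vout = 0.02632374 / 4 V
Vout = 0.00658093 V = 6.5809 mV

6.5809 mV


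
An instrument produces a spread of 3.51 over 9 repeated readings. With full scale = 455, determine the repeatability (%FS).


Repeatability = (spread / full scale) * 100%.
R = (3.51 / 455) * 100
R = 0.771 %FS

0.771 %FS


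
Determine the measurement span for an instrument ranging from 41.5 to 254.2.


Span = upper range - lower range.
Span = 254.2 - (41.5)
Span = 212.7

212.7


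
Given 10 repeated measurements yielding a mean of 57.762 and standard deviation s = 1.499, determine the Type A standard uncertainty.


The standard uncertainty for Type A evaluation is u = s / sqrt(n).
u = 1.499 / sqrt(10)
u = 1.499 / 3.1623
u = 0.474

0.474


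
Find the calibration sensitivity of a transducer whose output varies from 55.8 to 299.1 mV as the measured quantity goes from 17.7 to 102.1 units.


Sensitivity = (y2 - y1) / (x2 - x1).
S = (299.1 - 55.8) / (102.1 - 17.7)
S = 243.3 / 84.4
S = 2.8827 mV/unit

2.8827 mV/unit


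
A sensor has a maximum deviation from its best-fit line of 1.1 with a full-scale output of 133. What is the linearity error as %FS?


Linearity error = (max deviation / full scale) * 100%.
Linearity = (1.1 / 133) * 100
Linearity = 0.827 %FS

0.827 %FS


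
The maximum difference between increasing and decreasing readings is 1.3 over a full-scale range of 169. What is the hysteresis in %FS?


Hysteresis = (max difference / full scale) * 100%.
H = (1.3 / 169) * 100
H = 0.769 %FS

0.769 %FS


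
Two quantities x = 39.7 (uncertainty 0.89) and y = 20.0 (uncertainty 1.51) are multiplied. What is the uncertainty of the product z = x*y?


For a product z = x*y, the relative uncertainty is:
uz/z = sqrt((ux/x)^2 + (uy/y)^2)
Relative uncertainties: ux/x = 0.89/39.7 = 0.022418
uy/y = 1.51/20.0 = 0.0755
z = 39.7 * 20.0 = 794.0
uz = 794.0 * sqrt(0.022418^2 + 0.0755^2) = 62.534

62.534


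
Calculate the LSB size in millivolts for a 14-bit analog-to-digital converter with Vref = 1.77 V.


The resolution (LSB) of an ADC is Vref / 2^n.
LSB = 1.77 / 2^14
LSB = 1.77 / 16384
LSB = 0.00010803 V = 0.10803223 mV

0.10803223 mV


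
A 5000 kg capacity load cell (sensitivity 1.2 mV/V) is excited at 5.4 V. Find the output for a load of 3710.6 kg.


Vout = rated_output * Vex * (load / capacity).
Vout = 1.2 * 5.4 * (3710.6 / 5000)
Vout = 1.2 * 5.4 * 0.74212
Vout = 4.809 mV

4.809 mV


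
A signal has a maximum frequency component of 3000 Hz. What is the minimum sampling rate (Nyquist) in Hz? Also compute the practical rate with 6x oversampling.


By Nyquist theorem, fs_min = 2 * fmax.
fs_min = 2 * 3000 = 6000 Hz
Practical rate = 6 * fs_min = 6 * 6000 = 36000 Hz

fs_min = 6000 Hz, fs_practical = 36000 Hz


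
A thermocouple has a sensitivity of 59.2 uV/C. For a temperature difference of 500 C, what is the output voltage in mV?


The thermocouple output V = sensitivity * dT.
V = 59.2 uV/C * 500 C
V = 29600.0 uV
V = 29.6 mV

29.6 mV


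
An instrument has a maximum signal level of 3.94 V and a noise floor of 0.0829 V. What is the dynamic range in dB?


Dynamic range = 20 * log10(Vmax / Vnoise).
DR = 20 * log10(3.94 / 0.0829)
DR = 20 * log10(47.53)
DR = 33.54 dB

33.54 dB


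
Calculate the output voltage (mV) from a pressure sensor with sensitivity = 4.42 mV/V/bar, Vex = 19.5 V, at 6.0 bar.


Output = sensitivity * Vex * P.
Vout = 4.42 * 19.5 * 6.0
Vout = 86.19 * 6.0
Vout = 517.14 mV

517.14 mV


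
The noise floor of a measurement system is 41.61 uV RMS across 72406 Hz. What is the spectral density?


Noise spectral density = Vrms / sqrt(BW).
NSD = 41.61 / sqrt(72406)
NSD = 41.61 / 269.0836
NSD = 0.1546 uV/sqrt(Hz)

0.1546 uV/sqrt(Hz)


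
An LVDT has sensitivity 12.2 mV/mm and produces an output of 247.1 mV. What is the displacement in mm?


Displacement = Vout / sensitivity.
d = 247.1 / 12.2
d = 20.254 mm

20.254 mm
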